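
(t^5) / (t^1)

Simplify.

Quotient: t^4

t^4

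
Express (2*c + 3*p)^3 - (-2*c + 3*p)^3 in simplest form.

16*c^3 + 108*c*p^2

Binomially expand both and collect terms in (3*p), (2*c).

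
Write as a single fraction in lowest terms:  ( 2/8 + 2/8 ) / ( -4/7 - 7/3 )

-21/122

Numerator: 2/8 + 2/8 = 1/2
Denominator: -4/7 - 7/3 = -61/21
Divide: (1/2) · (-21/61) = -21/122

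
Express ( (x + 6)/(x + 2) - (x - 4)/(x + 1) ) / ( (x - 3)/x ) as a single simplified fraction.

(9*x² + 14*x)/(x³ - 7*x - 6)

Numerator: (x + 6)/(x + 2) - (x - 4)/(x + 1) = (9*x + 14)/(x² + 3*x + 2)
Denominator: (x - 3)/x = (x - 3)/x
Divide: ((9*x + 14)/(x² + 3*x + 2)) · (x/(x - 3)) = (9*x² + 14*x)/(x³ - 7*x - 6)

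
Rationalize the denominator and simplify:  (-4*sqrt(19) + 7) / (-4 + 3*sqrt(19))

Multiply numerator and denominator by -3*sqrt(19) - 4.
Denominator becomes -155; numerator becomes -5*sqrt(19) + 200.

(-40 + sqrt(19))/31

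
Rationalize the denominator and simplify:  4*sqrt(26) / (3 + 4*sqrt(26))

(-12*sqrt(26) + 416)/407

Multiply numerator and denominator by -4*sqrt(26) + 3.
Denominator becomes -407; numerator becomes -416 + 12*sqrt(26).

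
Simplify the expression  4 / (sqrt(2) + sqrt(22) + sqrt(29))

Group as (sqrt(22) + sqrt(29)) + sqrt(2); multiply by (sqrt(22) + sqrt(29)) - sqrt(2), then rationalise the remaining surd.

(-16*sqrt(319) - 20*sqrt(29) + 36*sqrt(22) + 196*sqrt(2))/151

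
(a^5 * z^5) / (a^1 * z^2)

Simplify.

a^4*z^3

Quotient: a^4 * z^3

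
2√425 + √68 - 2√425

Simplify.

2*√17

2√425 = 10*√17; √68 = 2*√17; 2√425 = 10*√17
Combine: (10 + 2 - 10)·√17 = 2*√17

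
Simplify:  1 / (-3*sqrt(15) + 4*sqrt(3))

(-3*sqrt(15) - 4*sqrt(3))/87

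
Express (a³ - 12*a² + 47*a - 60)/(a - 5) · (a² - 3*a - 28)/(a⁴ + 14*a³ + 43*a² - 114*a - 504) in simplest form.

(a² - 11*a + 28)/(a² + 13*a + 42)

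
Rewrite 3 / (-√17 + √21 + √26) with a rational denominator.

Group as (√21 + √26) - √17; multiply by (√21 + √26) + √17, then rationalise the remaining surd.

(-15*√17 + 6*√26 + 11*√21 + √9282)/214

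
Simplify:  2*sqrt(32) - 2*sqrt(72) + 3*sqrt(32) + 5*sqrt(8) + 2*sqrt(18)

24*sqrt(2)

2*sqrt(32) = 8*sqrt(2); 2*sqrt(72) = 12*sqrt(2); 3*sqrt(32) = 12*sqrt(2); 5*sqrt(8) = 10*sqrt(2); 2*sqrt(18) = 6*sqrt(2)
Combine: (8 - 12 + 12 + 10 + 6)·sqrt(2) = 24*sqrt(2)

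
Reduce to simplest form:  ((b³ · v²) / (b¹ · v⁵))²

b⁴/v⁶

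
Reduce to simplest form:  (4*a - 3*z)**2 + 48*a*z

Expanding gives 16*a**2 + 24*a*z + 9*z**2, a perfect square.

(4*a + 3*z)**2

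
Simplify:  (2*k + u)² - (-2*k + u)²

Binomially expand both and collect terms in u, (2*k).

8*k*u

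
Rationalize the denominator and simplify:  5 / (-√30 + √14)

(-5*√30 - 5*√14)/16

Multiply numerator and denominator by √14 + √30.
Denominator becomes -16; numerator becomes 5*√14 + 5*√30.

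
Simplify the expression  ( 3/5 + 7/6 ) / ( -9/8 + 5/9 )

Numerator: 3/5 + 7/6 = 53/30
Denominator: -9/8 + 5/9 = -41/72
Divide: (53/30) · (-72/41) = -636/205

-636/205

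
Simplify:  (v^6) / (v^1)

Quotient: v^5

v^5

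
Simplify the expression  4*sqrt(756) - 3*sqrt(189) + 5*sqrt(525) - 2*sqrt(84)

36*sqrt(21)

4*sqrt(756) = 24*sqrt(21); 3*sqrt(189) = 9*sqrt(21); 5*sqrt(525) = 25*sqrt(21); 2*sqrt(84) = 4*sqrt(21)
Combine: (24 - 9 + 25 - 4)·sqrt(21) = 36*sqrt(21)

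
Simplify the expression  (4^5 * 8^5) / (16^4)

4^5 = 2^10; 8^5 = 2^15; 16^4 = 2^16
Combine exponents: 2^9

2^9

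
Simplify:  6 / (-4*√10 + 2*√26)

(-6*√10 - 3*√26)/14

Multiply numerator and denominator by 2*√26 + 4*√10.
Denominator becomes -56; numerator becomes 12*√26 + 24*√10.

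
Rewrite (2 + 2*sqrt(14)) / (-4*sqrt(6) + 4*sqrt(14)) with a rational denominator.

Multiply numerator and denominator by 4*sqrt(6) + 4*sqrt(14).
Denominator becomes 128; numerator becomes 8*sqrt(6) + 8*sqrt(14) + 16*sqrt(21) + 112.

(sqrt(6) + sqrt(14) + 2*sqrt(21) + 14)/16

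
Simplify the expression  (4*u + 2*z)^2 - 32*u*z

Expanding gives 16*u^2 - 16*u*z + 4*z^2, a perfect square.

4*(2*u - z)^2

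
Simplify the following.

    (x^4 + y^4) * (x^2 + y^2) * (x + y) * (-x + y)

Telescope via difference of squares: (y+x)(y-x) = -x^2 + y^2, then repeat with the next factor.

-x^8 + y^8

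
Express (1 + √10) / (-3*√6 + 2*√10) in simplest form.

Multiply numerator and denominator by 2*√10 + 3*√6.
Denominator becomes -14; numerator becomes 2*√10 + 3*√6 + 20 + 6*√15.

(-6*√15 - 20 - 3*√6 - 2*√10)/14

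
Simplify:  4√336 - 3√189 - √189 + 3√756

22*√21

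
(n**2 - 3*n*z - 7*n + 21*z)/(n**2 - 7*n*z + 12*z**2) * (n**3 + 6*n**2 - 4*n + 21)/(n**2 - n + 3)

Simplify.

Factor: n**2 - 3*n*z - 7*n + 21*z = (n - 7)*(n - 3*z);  n**2 - 7*n*z + 12*z**2 = (n - 4*z)*(n - 3*z);  n**3 + 6*n**2 - 4*n + 21 = (n**2 - n + 3)*(n + 7)
Cancel the common factors (n**2 - n + 3), (n - 3*z).

(-n**2 + 49)/(-n + 4*z)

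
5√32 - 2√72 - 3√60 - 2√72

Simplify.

-6*√15 - 4*√2

5√32 = 20*√2; 2√72 = 12*√2; 3√60 = 6*√15; 2√72 = 12*√2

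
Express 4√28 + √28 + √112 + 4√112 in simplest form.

4√28 = 8*√7; √28 = 2*√7; √112 = 4*√7; 4√112 = 16*√7
Combine: (8 + 2 + 4 + 16)·√7 = 30*√7

30*√7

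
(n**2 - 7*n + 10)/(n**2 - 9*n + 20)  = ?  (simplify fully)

(n - 2)/(n - 4)

Factor: n**2 - 7*n + 10 = (n - 5)*(n - 2);  n**2 - 9*n + 20 = (n - 4)*(n - 5)
Cancel the common factor (n - 5).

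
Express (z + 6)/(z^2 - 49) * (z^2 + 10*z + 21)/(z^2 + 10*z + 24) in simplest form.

(z + 3)/(z^2 - 3*z - 28)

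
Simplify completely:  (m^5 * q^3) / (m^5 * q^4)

Quotient: (q^-1)

1/q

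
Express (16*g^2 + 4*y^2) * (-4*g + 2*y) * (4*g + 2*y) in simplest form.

-256*g^4 + 16*y^4

Telescope via difference of squares: ((2*y)+(4*g))((2*y)-(4*g)) = -16*g^2 + 4*y^2, then repeat with the next factor.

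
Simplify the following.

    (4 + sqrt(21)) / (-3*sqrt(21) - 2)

(-11 - 2*sqrt(21))/37

Multiply numerator and denominator by -2 + 3*sqrt(21).
Denominator becomes -185; numerator becomes 10*sqrt(21) + 55.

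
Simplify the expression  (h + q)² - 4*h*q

(h - q)²

After expansion: h² - 2*h*q + q² — a perfect-square trinomial.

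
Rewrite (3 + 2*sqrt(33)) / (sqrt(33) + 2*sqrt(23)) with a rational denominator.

(-66 - 3*sqrt(33) + 6*sqrt(23) + 4*sqrt(759))/59

Multiply numerator and denominator by -2*sqrt(23) + sqrt(33).
Denominator becomes -59; numerator becomes -4*sqrt(759) - 6*sqrt(23) + 3*sqrt(33) + 66.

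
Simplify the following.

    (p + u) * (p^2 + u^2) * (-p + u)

-p^4 + u^4

(u+p)(u-p) = -p^2 + u^2; continue pairing.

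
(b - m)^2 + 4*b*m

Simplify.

(b + m)^2

Expanding gives b^2 + 2*b*m + m^2, a perfect square.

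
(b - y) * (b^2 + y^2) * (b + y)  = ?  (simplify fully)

Pair the conjugate factors: (b+y)(b-y) = b^2 - y^2, then repeat with the next factor.

b^4 - y^4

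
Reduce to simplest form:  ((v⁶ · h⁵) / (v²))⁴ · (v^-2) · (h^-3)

h^17*v^14

Inside the bracket: v⁴ · h⁵
Raise to the power 4: v^16 · h^20
Multiply by (v^-2) · (h^-3): add exponents.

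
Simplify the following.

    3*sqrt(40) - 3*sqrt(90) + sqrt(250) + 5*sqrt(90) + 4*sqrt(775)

17*sqrt(10) + 20*sqrt(31)

3*sqrt(40) = 6*sqrt(10); 3*sqrt(90) = 9*sqrt(10); sqrt(250) = 5*sqrt(10); 5*sqrt(90) = 15*sqrt(10); 4*sqrt(775) = 20*sqrt(31)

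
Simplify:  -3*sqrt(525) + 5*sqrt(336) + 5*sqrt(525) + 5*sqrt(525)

55*sqrt(21)

3*sqrt(525) = 15*sqrt(21); 5*sqrt(336) = 20*sqrt(21); 5*sqrt(525) = 25*sqrt(21); 5*sqrt(525) = 25*sqrt(21)
Combine: (-15 + 20 + 25 + 25)·sqrt(21) = 55*sqrt(21)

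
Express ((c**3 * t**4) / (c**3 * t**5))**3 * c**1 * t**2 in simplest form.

c/t

Inside the bracket: (t**-1)
Raise to the power 3: (t**-3)
Multiply by c**1 * t**2: add exponents.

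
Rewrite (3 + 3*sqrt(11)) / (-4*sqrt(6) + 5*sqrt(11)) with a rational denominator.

(12*sqrt(6) + 15*sqrt(11) + 12*sqrt(66) + 165)/179

Multiply numerator and denominator by 4*sqrt(6) + 5*sqrt(11).
Denominator becomes 179; numerator becomes 12*sqrt(6) + 15*sqrt(11) + 12*sqrt(66) + 165.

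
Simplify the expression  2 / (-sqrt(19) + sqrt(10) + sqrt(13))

Group as (sqrt(10) + sqrt(13)) - sqrt(19); multiply by (sqrt(10) + sqrt(13)) + sqrt(19), then rationalise the remaining surd.

(-2*sqrt(19) + 8*sqrt(13) + 11*sqrt(10) + sqrt(2470))/126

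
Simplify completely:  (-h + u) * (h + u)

(u+h)(u-h) = -h^2 + u^2.

-h^2 + u^2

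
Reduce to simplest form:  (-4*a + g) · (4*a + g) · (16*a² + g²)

-256*a⁴ + g⁴

Telescope via difference of squares: (g+(4*a))(g-(4*a)) = -16*a² + g², then repeat with the next factor.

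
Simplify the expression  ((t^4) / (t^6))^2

t^(-4)

Inside the bracket: (t^-2)
Raise to the power 2: (t^-4)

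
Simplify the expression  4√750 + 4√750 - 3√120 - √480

30*√30

4√750 = 20*√30; 4√750 = 20*√30; 3√120 = 6*√30; √480 = 4*√30
Combine: (20 + 20 - 6 - 4)·√30 = 30*√30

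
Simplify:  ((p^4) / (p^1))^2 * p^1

Inside the bracket: p^3
Raise to the power 2: p^6
Multiply by p^1: add exponents.

p^7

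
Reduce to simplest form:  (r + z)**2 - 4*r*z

(r - z)**2

After expansion: r**2 - 2*r*z + z**2 — a perfect-square trinomial.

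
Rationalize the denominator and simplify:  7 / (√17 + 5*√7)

(-7*√17 + 35*√7)/158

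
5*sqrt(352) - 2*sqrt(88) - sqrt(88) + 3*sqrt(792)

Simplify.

5*sqrt(352) = 20*sqrt(22); 2*sqrt(88) = 4*sqrt(22); sqrt(88) = 2*sqrt(22); 3*sqrt(792) = 18*sqrt(22)
Combine: (20 - 4 - 2 + 18)·sqrt(22) = 32*sqrt(22)

32*sqrt(22)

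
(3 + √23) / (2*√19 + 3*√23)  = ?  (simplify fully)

Multiply numerator and denominator by -2*√19 + 3*√23.
Denominator becomes 131; numerator becomes -2*√437 - 6*√19 + 9*√23 + 69.

(-2*√437 - 6*√19 + 9*√23 + 69)/131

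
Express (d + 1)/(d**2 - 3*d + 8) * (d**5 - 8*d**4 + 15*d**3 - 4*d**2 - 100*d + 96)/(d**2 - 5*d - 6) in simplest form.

d**2 + d - 2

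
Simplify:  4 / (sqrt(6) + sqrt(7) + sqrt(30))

(-116*sqrt(7) - 124*sqrt(6) + 48*sqrt(35) + 68*sqrt(30))/121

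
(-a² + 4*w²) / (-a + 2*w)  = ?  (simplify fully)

-a² + 4*w² factors as (-a + 2*w)*(a + 2*w).

a + 2*w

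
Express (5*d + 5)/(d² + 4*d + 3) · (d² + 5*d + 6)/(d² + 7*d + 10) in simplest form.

5/(d + 5)

Factor: 5*d + 5 = 5·(d + 1);  d² + 4*d + 3 = (d + 3)·(d + 1);  d² + 5*d + 6 = (d + 3)·(d + 2);  d² + 7*d + 10 = (d + 5)·(d + 2)
Cancel the common factors (d + 2), (d + 3), (d + 1).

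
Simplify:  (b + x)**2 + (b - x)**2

2*b**2 + 2*x**2

Binomially expand both and collect terms in b, x.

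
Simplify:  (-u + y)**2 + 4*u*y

Expand the square and combine the 4*u*y term.

(u + y)**2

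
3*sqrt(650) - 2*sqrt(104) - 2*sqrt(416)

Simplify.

3*sqrt(26)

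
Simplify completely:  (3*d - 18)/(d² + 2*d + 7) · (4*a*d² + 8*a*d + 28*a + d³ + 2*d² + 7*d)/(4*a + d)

Factor: 3*d - 18 = 3·(d - 6);  4*a*d² + 8*a*d + 28*a + d³ + 2*d² + 7*d = (d² + 2*d + 7)·(4*a + d)
Cancel the common factors (d² + 2*d + 7), (4*a + d).

3*d - 18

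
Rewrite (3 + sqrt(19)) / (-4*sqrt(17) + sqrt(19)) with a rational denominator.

Multiply numerator and denominator by sqrt(19) + 4*sqrt(17).
Denominator becomes -253; numerator becomes 3*sqrt(19) + 19 + 12*sqrt(17) + 4*sqrt(323).

(-4*sqrt(323) - 12*sqrt(17) - 19 - 3*sqrt(19))/253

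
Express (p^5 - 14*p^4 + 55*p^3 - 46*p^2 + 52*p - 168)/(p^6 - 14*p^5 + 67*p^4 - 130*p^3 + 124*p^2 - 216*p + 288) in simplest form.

Factor: p^5 - 14*p^4 + 55*p^3 - 46*p^2 + 52*p - 168 = (p - 6)*(p - 2)*(p^2 + p + 2)*(p - 7);  p^6 - 14*p^5 + 67*p^4 - 130*p^3 + 124*p^2 - 216*p + 288 = (p^2 + p + 2)*(p - 2)*(p - 4)*(p - 6)*(p - 3)
Cancel the common factors (p^2 + p + 2), (p - 6), (p - 2).

(p - 7)/(p^2 - 7*p + 12)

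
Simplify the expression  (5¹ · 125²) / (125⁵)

5^(-8)

5¹ = 5^1; 125² = 5^6; 125⁵ = 5^15
Combine exponents: 5^(-8)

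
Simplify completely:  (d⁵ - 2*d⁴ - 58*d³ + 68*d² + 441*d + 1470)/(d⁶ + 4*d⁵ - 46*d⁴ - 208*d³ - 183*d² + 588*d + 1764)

(d - 5)/(d² + d - 6)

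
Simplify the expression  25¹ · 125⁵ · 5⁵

5^22

25¹ = 5^2; 125⁵ = 5^15; 5⁵ = 5^5
Combine exponents: 5^22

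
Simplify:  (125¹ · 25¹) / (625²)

5^(-3)

125¹ = 5^3; 25¹ = 5^2; 625² = 5^8
Combine exponents: 5^(-3)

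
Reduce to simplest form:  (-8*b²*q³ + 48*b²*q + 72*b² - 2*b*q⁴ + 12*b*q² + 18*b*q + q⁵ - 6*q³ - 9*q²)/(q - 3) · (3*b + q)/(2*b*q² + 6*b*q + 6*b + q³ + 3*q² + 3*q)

Factor: -8*b²*q³ + 48*b²*q + 72*b² - 2*b*q⁴ + 12*b*q² + 18*b*q + q⁵ - 6*q³ - 9*q² = (q - 3)·(-4*b + q)·(2*b + q)·(q² + 3*q + 3);  2*b*q² + 6*b*q + 6*b + q³ + 3*q² + 3*q = (2*b + q)·(q² + 3*q + 3)
Cancel the common factors (q² + 3*q + 3), (2*b + q), (q - 3).

-12*b² - b*q + q²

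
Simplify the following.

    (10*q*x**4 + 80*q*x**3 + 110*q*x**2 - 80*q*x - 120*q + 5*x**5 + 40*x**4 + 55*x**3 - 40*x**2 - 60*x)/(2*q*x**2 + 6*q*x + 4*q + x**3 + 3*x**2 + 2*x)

5*x**2 + 25*x - 30

Factor: 10*q*x**4 + 80*q*x**3 + 110*q*x**2 - 80*q*x - 120*q + 5*x**5 + 40*x**4 + 55*x**3 - 40*x**2 - 60*x = 5*(x - 1)*(2*q + x)*(x + 1)*(x + 2)*(x + 6);  2*q*x**2 + 6*q*x + 4*q + x**3 + 3*x**2 + 2*x = (x + 1)*(2*q + x)*(x + 2)
Cancel the common factors (x + 2), (2*q + x), (x + 1).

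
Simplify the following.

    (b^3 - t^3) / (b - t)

b^2 + b*t + t^2

Apply the difference-of-cubes factorisation and cancel (b - t).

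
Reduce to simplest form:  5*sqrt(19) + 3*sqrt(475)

20*sqrt(19)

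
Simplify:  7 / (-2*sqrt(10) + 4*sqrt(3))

Multiply numerator and denominator by 2*sqrt(10) + 4*sqrt(3).
Denominator becomes 8; numerator becomes 14*sqrt(10) + 28*sqrt(3).

(7*sqrt(10) + 14*sqrt(3))/4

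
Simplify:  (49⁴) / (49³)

7^2

49⁴ = 7^8; 49³ = 7^6
Combine exponents: 7^2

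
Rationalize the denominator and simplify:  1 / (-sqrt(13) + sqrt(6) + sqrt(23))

(-8*sqrt(13) - 2*sqrt(23) + 15*sqrt(6) + sqrt(1794))/148

Group as (sqrt(6) + sqrt(23)) - sqrt(13); multiply by (sqrt(6) + sqrt(23)) + sqrt(13), then rationalise the remaining surd.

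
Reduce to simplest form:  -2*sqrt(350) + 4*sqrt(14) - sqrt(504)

-12*sqrt(14)

2*sqrt(350) = 10*sqrt(14); 4*sqrt(14) = 4*sqrt(14); sqrt(504) = 6*sqrt(14)
Combine: (-10 + 4 - 6)·sqrt(14) = -12*sqrt(14)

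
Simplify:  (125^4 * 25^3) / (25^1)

125^4 = 5^12; 25^3 = 5^6; 25^1 = 5^2
Combine exponents: 5^16

5^16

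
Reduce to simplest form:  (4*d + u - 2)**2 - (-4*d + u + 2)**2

Binomially expand both and collect terms in u, (4*d - 2).

8*u*(2*d - 1)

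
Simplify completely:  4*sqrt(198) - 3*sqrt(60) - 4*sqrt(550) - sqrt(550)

-13*sqrt(22) - 6*sqrt(15)

4*sqrt(198) = 12*sqrt(22); 3*sqrt(60) = 6*sqrt(15); 4*sqrt(550) = 20*sqrt(22); sqrt(550) = 5*sqrt(22)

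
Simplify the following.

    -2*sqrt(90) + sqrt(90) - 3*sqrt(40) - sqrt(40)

2*sqrt(90) = 6*sqrt(10); sqrt(90) = 3*sqrt(10); 3*sqrt(40) = 6*sqrt(10); sqrt(40) = 2*sqrt(10)
Combine: (-6 + 3 - 6 - 2)·sqrt(10) = -11*sqrt(10)

-11*sqrt(10)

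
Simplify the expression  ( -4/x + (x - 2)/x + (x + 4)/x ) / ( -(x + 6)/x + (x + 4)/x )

-x + 1

Numerator: -4/x + (x - 2)/x + (x + 4)/x = (2*x - 2)/x
Denominator: -(x + 6)/x + (x + 4)/x = -2/x
Divide: ((2*x - 2)/x) · (-x/2) = -x + 1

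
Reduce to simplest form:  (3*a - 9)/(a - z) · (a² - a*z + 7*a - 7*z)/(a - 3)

Factor: 3*a - 9 = 3·(a - 3);  a² - a*z + 7*a - 7*z = (a + 7)·(a - z)
Cancel the common factors (a - z), (a - 3).

3*a + 21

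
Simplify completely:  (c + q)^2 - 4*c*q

Expanding gives c^2 - 2*c*q + q^2, a perfect square.

(c - q)^2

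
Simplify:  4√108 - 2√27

18*√3

4√108 = 24*√3; 2√27 = 6*√3
Combine: (24 - 6)·√3 = 18*√3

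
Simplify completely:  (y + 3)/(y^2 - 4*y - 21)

1/(y - 7)

Factor: y^2 - 4*y - 21 = (y + 3)*(y - 7)
Cancel the common factor (y + 3).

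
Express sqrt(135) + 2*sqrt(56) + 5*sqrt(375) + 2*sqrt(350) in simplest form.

14*sqrt(14) + 28*sqrt(15)

sqrt(135) = 3*sqrt(15); 2*sqrt(56) = 4*sqrt(14); 5*sqrt(375) = 25*sqrt(15); 2*sqrt(350) = 10*sqrt(14)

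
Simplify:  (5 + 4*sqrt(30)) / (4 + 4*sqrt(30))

(sqrt(30) + 115)/116

Multiply numerator and denominator by -4*sqrt(30) + 4.
Denominator becomes -464; numerator becomes -460 - 4*sqrt(30).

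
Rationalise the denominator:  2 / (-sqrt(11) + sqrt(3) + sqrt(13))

Group as (sqrt(3) + sqrt(13)) - sqrt(11); multiply by (sqrt(3) + sqrt(13)) + sqrt(11), then rationalise the remaining surd.

(-10*sqrt(11) + 2*sqrt(13) + 42*sqrt(3) + 4*sqrt(429))/131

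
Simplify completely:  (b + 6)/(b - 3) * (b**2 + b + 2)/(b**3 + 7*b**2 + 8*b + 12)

1/(b - 3)

Factor: b**3 + 7*b**2 + 8*b + 12 = (b**2 + b + 2)*(b + 6)
Cancel the common factors (b**2 + b + 2), (b + 6).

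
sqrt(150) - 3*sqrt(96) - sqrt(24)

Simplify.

-9*sqrt(6)

sqrt(150) = 5*sqrt(6); 3*sqrt(96) = 12*sqrt(6); sqrt(24) = 2*sqrt(6)
Combine: (5 - 12 - 2)·sqrt(6) = -9*sqrt(6)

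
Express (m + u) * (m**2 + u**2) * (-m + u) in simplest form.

-m**4 + u**4

Telescope via difference of squares: (u+m)(u-m) = -m**2 + u**2, then repeat with the next factor.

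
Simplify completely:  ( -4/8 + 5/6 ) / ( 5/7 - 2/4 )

14/9

Numerator: -4/8 + 5/6 = 1/3
Denominator: 5/7 - 2/4 = 3/14
Divide: (1/3) · (14/3) = 14/9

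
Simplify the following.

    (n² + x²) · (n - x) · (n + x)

n⁴ - x⁴

Pair the conjugate factors: (n+x)(n-x) = n² - x², then repeat with the next factor.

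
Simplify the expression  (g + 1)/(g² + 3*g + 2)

1/(g + 2)

Factor: g² + 3*g + 2 = (g + 2)·(g + 1)
Cancel the common factor (g + 1).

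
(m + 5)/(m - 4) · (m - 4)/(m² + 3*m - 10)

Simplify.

Factor: m² + 3*m - 10 = (m - 2)·(m + 5)
Cancel the common factors (m + 5), (m - 4).

1/(m - 2)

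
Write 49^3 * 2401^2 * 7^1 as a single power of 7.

49^3 = 7^6; 2401^2 = 7^8; 7^1 = 7^1
Combine exponents: 7^15

7^15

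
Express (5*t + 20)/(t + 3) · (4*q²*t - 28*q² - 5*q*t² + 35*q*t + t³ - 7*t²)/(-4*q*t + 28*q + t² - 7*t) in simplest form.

(-5*q*t - 20*q + 5*t² + 20*t)/(t + 3)

Factor: 5*t + 20 = 5·(t + 4);  4*q²*t - 28*q² - 5*q*t² + 35*q*t + t³ - 7*t² = (t - 7)·(-q + t)·(-4*q + t);  -4*q*t + 28*q + t² - 7*t = (-4*q + t)·(t - 7)
Cancel the common factors (-4*q + t), (t - 7).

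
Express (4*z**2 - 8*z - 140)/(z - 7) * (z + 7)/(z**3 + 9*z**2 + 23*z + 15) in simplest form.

(4*z + 28)/(z**2 + 4*z + 3)

Factor: 4*z**2 - 8*z - 140 = 4*(z + 5)*(z - 7);  z**3 + 9*z**2 + 23*z + 15 = (z + 3)*(z + 5)*(z + 1)
Cancel the common factors (z - 7), (z + 5).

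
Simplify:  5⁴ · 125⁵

5^19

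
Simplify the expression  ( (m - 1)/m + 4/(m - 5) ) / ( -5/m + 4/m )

(-m² + 2*m - 5)/(m - 5)

Numerator: (m - 1)/m + 4/(m - 5) = (m² - 2*m + 5)/(m² - 5*m)
Denominator: -5/m + 4/m = -1/m
Divide: ((m² - 2*m + 5)/(m² - 5*m)) · (-m) = (-m² + 2*m - 5)/(m - 5)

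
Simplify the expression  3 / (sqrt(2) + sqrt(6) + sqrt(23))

(-19*sqrt(6) - 27*sqrt(2) + 4*sqrt(69) + 15*sqrt(23))/59

Group as (sqrt(2) + sqrt(23)) + sqrt(6); multiply by (sqrt(2) + sqrt(23)) - sqrt(6), then rationalise the remaining surd.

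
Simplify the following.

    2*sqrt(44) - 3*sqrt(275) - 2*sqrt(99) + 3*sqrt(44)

-11*sqrt(11)

2*sqrt(44) = 4*sqrt(11); 3*sqrt(275) = 15*sqrt(11); 2*sqrt(99) = 6*sqrt(11); 3*sqrt(44) = 6*sqrt(11)
Combine: (4 - 15 - 6 + 6)·sqrt(11) = -11*sqrt(11)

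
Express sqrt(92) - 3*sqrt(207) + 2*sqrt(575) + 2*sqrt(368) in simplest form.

sqrt(92) = 2*sqrt(23); 3*sqrt(207) = 9*sqrt(23); 2*sqrt(575) = 10*sqrt(23); 2*sqrt(368) = 8*sqrt(23)
Combine: (2 - 9 + 10 + 8)·sqrt(23) = 11*sqrt(23)

11*sqrt(23)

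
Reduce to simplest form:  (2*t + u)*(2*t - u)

4*t^2 - u^2

(2*t)^2 - (u)^2 = 4*t^2 - u^2.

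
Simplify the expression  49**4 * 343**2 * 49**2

7**18

49**4 = 7**8; 343**2 = 7**6; 49**2 = 7**4
Combine exponents: 7**18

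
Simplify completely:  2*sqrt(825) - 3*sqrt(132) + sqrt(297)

2*sqrt(825) = 10*sqrt(33); 3*sqrt(132) = 6*sqrt(33); sqrt(297) = 3*sqrt(33)
Combine: (10 - 6 + 3)·sqrt(33) = 7*sqrt(33)

7*sqrt(33)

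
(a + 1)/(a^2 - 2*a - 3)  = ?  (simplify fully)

Factor: a^2 - 2*a - 3 = (a + 1)*(a - 3)
Cancel the common factor (a + 1).

1/(a - 3)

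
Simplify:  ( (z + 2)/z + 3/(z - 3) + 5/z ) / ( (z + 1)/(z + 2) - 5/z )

(z³ + 9*z² - 7*z - 42)/(z³ - 7*z² + 2*z + 30)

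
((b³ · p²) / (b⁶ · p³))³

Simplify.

Inside the bracket: (b^-3) · (p^-1)
Raise to the power 3: (b^-9) · (p^-3)

1/(b⁹*p³)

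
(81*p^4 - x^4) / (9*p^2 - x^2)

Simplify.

Difference of fourth powers: factor out (9*p^2 - x^2).

9*p^2 + x^2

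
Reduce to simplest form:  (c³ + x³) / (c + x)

c^3 + x^3 = (c + x)(c² - c*x + x²).

c² - c*x + x²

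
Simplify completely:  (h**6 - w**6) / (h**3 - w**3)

h**3 + w**3

h**6 - w**6 factors as -(-h + w)*(h + w)*(h**2 - h*w + w**2)*(h**2 + h*w + w**2).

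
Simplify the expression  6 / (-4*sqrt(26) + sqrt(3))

(-24*sqrt(26) - 6*sqrt(3))/413

Multiply numerator and denominator by sqrt(3) + 4*sqrt(26).
Denominator becomes -413; numerator becomes 6*sqrt(3) + 24*sqrt(26).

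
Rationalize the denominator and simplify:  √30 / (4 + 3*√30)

(-2*√30 + 45)/127

Multiply numerator and denominator by -3*√30 + 4.
Denominator becomes -254; numerator becomes -90 + 4*√30.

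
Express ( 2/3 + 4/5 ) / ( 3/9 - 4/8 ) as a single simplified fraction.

-44/5

Numerator: 2/3 + 4/5 = 22/15
Denominator: 3/9 - 4/8 = -1/6
Divide: (22/15) · (-6) = -44/5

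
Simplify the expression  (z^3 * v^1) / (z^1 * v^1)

z^2

Quotient: z^2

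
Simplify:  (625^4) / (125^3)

625^4 = 5^16; 125^3 = 5^9
Combine exponents: 5^7

5^7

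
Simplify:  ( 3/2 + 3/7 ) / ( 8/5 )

Numerator: 3/2 + 3/7 = 27/14
Denominator: 8/5 = 8/5
Divide: (27/14) · (5/8) = 135/112

135/112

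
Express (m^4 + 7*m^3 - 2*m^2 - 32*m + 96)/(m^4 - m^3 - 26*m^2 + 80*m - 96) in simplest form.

Factor: m^4 + 7*m^3 - 2*m^2 - 32*m + 96 = (m + 6)*(m^2 - 3*m + 4)*(m + 4);  m^4 - m^3 - 26*m^2 + 80*m - 96 = (m - 4)*(m + 6)*(m^2 - 3*m + 4)
Cancel the common factors (m^2 - 3*m + 4), (m + 6).

(m + 4)/(m - 4)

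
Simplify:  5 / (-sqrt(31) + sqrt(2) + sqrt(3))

(-65*sqrt(31) - 75*sqrt(3) - 80*sqrt(2) - 5*sqrt(186))/326

Group as (sqrt(2) + sqrt(3)) - sqrt(31); multiply by (sqrt(2) + sqrt(3)) + sqrt(31), then rationalise the remaining surd.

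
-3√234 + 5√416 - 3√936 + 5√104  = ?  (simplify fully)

3√234 = 9*√26; 5√416 = 20*√26; 3√936 = 18*√26; 5√104 = 10*√26
Combine: (-9 + 20 - 18 + 10)·√26 = 3*√26

3*√26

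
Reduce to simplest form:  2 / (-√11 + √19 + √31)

Group as (√19 + √31) - √11; multiply by (√19 + √31) + √11, then rationalise the remaining surd.

(-78*√11 - 2*√31 + 46*√19 + 4*√6479)/835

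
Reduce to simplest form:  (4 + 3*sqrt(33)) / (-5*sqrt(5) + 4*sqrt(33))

(20*sqrt(5) + 16*sqrt(33) + 15*sqrt(165) + 396)/403

Multiply numerator and denominator by 5*sqrt(5) + 4*sqrt(33).
Denominator becomes 403; numerator becomes 20*sqrt(5) + 16*sqrt(33) + 15*sqrt(165) + 396.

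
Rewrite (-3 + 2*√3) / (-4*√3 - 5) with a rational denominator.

(-39 + 22*√3)/23

Multiply numerator and denominator by -5 + 4*√3.
Denominator becomes -23; numerator becomes -22*√3 + 39.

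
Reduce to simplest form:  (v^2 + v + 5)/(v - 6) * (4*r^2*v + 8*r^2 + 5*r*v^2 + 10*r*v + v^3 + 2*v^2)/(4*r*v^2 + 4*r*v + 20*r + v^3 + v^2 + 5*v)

(r*v + 2*r + v^2 + 2*v)/(v - 6)

Factor: 4*r^2*v + 8*r^2 + 5*r*v^2 + 10*r*v + v^3 + 2*v^2 = (4*r + v)*(v + 2)*(r + v);  4*r*v^2 + 4*r*v + 20*r + v^3 + v^2 + 5*v = (v^2 + v + 5)*(4*r + v)
Cancel the common factors (v^2 + v + 5), (4*r + v).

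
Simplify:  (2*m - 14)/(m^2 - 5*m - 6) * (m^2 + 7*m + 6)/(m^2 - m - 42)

2/(m - 6)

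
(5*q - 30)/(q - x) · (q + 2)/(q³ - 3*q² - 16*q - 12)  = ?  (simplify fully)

Factor: 5*q - 30 = 5·(q - 6);  q³ - 3*q² - 16*q - 12 = (q + 2)·(q - 6)·(q + 1)
Cancel the common factors (q + 2), (q - 6).

-5/(-q² + q*x - q + x)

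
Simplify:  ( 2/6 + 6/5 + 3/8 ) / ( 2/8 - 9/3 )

Numerator: 2/6 + 6/5 + 3/8 = 229/120
Denominator: 2/8 - 9/3 = -11/4
Divide: (229/120) · (-4/11) = -229/330

-229/330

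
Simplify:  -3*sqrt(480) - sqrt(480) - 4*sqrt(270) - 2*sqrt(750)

-38*sqrt(30)

3*sqrt(480) = 12*sqrt(30); sqrt(480) = 4*sqrt(30); 4*sqrt(270) = 12*sqrt(30); 2*sqrt(750) = 10*sqrt(30)
Combine: (-12 - 4 - 12 - 10)·sqrt(30) = -38*sqrt(30)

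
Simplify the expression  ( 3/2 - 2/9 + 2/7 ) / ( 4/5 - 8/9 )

-985/56

Numerator: 3/2 - 2/9 + 2/7 = 197/126
Denominator: 4/5 - 8/9 = -4/45
Divide: (197/126) · (-45/4) = -985/56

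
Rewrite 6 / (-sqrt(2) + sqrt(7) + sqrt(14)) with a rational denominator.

Group as (sqrt(7) + sqrt(14)) - sqrt(2); multiply by (sqrt(7) + sqrt(14)) + sqrt(2), then rationalise the remaining surd.

(-114*sqrt(2) - 30*sqrt(14) + 54*sqrt(7) + 168)/31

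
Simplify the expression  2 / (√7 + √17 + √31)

(-4*√3689 - 14*√31 + 42*√17 + 82*√7)/427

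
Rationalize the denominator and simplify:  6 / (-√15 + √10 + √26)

(-126*√15 - 6*√26 + 186*√10 + 120*√39)/599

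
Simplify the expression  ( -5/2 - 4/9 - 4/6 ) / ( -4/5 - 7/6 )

325/177

Numerator: -5/2 - 4/9 - 4/6 = -65/18
Denominator: -4/5 - 7/6 = -59/30
Divide: (-65/18) · (-30/59) = 325/177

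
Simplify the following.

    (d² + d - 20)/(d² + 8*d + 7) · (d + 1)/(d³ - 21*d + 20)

Factor: d² + d - 20 = (d + 5)·(d - 4);  d² + 8*d + 7 = (d + 1)·(d + 7);  d³ - 21*d + 20 = (d - 4)·(d + 5)·(d - 1)
Cancel the common factors (d - 4), (d + 5), (d + 1).

1/(d² + 6*d - 7)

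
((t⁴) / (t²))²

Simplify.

t⁴

Inside the bracket: t²
Raise to the power 2: t⁴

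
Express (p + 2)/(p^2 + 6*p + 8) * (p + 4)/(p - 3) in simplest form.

1/(p - 3)

Factor: p^2 + 6*p + 8 = (p + 4)*(p + 2)
Cancel the common factors (p + 2), (p + 4).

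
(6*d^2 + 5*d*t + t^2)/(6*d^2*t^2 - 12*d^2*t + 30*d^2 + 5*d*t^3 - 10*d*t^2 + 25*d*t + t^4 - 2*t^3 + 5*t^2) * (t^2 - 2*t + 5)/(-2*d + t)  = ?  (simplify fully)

1/(-2*d + t)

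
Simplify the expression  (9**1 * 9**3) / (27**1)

3**5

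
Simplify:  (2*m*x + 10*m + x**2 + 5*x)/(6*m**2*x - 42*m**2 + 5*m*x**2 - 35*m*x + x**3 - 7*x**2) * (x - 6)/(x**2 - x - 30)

Factor: 2*m*x + 10*m + x**2 + 5*x = (2*m + x)*(x + 5);  6*m**2*x - 42*m**2 + 5*m*x**2 - 35*m*x + x**3 - 7*x**2 = (3*m + x)*(2*m + x)*(x - 7);  x**2 - x - 30 = (x + 5)*(x - 6)
Cancel the common factors (2*m + x), (x + 5), (x - 6).

1/(3*m*x - 21*m + x**2 - 7*x)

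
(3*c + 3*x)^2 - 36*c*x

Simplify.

Expand the square and combine the 36*c*x term.

9*(c - x)^2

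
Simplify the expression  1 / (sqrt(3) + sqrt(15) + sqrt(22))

(-3*sqrt(110) - 2*sqrt(22) + 5*sqrt(15) + 17*sqrt(3))/82

Group as (sqrt(15) + sqrt(22)) + sqrt(3); multiply by (sqrt(15) + sqrt(22)) - sqrt(3), then rationalise the remaining surd.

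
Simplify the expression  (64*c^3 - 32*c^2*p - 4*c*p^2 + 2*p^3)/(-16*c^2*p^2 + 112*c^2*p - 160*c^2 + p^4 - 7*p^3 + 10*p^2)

Factor: 64*c^3 - 32*c^2*p - 4*c*p^2 + 2*p^3 = 2*(4*c + p)*(-2*c + p)*(-4*c + p);  -16*c^2*p^2 + 112*c^2*p - 160*c^2 + p^4 - 7*p^3 + 10*p^2 = (p - 5)*(4*c + p)*(-4*c + p)*(p - 2)
Cancel the common factors (-4*c + p), (4*c + p).

(-4*c + 2*p)/(p^2 - 7*p + 10)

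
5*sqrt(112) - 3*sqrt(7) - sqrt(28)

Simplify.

15*sqrt(7)

5*sqrt(112) = 20*sqrt(7); 3*sqrt(7) = 3*sqrt(7); sqrt(28) = 2*sqrt(7)
Combine: (20 - 3 - 2)·sqrt(7) = 15*sqrt(7)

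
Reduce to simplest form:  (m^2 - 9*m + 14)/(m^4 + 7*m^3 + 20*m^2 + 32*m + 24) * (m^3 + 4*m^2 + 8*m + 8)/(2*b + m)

(m^2 - 9*m + 14)/(2*b*m + 6*b + m^2 + 3*m)

Factor: m^2 - 9*m + 14 = (m - 7)*(m - 2);  m^4 + 7*m^3 + 20*m^2 + 32*m + 24 = (m + 3)*(m + 2)*(m^2 + 2*m + 4);  m^3 + 4*m^2 + 8*m + 8 = (m + 2)*(m^2 + 2*m + 4)
Cancel the common factors (m^2 + 2*m + 4), (m + 2).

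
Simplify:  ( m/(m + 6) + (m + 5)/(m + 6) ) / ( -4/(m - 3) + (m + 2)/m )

Numerator: m/(m + 6) + (m + 5)/(m + 6) = (2*m + 5)/(m + 6)
Denominator: -4/(m - 3) + (m + 2)/m = (m^2 - 5*m - 6)/(m^2 - 3*m)
Divide: ((2*m + 5)/(m + 6)) · ((m^2 - 3*m)/(m^2 - 5*m - 6)) = (2*m^3 - m^2 - 15*m)/(m^3 + m^2 - 36*m - 36)

(2*m^3 - m^2 - 15*m)/(m^3 + m^2 - 36*m - 36)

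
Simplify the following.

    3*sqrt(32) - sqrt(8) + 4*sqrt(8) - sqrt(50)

13*sqrt(2)

3*sqrt(32) = 12*sqrt(2); sqrt(8) = 2*sqrt(2); 4*sqrt(8) = 8*sqrt(2); sqrt(50) = 5*sqrt(2)
Combine: (12 - 2 + 8 - 5)·sqrt(2) = 13*sqrt(2)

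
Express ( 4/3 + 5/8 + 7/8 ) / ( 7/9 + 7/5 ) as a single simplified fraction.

255/196

Numerator: 4/3 + 5/8 + 7/8 = 17/6
Denominator: 7/9 + 7/5 = 98/45
Divide: (17/6) · (45/98) = 255/196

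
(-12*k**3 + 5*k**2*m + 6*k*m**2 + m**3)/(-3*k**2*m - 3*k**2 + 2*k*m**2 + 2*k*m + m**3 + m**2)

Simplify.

Factor: -12*k**3 + 5*k**2*m + 6*k*m**2 + m**3 = (3*k + m)*(4*k + m)*(-k + m);  -3*k**2*m - 3*k**2 + 2*k*m**2 + 2*k*m + m**3 + m**2 = (-k + m)*(m + 1)*(3*k + m)
Cancel the common factors (-k + m), (3*k + m).

(4*k + m)/(m + 1)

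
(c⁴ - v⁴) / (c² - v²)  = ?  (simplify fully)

Difference of fourth powers: factor out (c² - v²).

c² + v²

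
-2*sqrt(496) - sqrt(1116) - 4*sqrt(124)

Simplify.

-22*sqrt(31)

2*sqrt(496) = 8*sqrt(31); sqrt(1116) = 6*sqrt(31); 4*sqrt(124) = 8*sqrt(31)
Combine: (-8 - 6 - 8)·sqrt(31) = -22*sqrt(31)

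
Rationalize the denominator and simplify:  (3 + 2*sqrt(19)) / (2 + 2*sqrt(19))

(sqrt(19) + 35)/36

Multiply numerator and denominator by -2*sqrt(19) + 2.
Denominator becomes -72; numerator becomes -70 - 2*sqrt(19).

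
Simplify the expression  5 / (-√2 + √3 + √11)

(-25*√3 - 5*√66 + 30*√2 + 15*√11)/6

Group as (√3 + √11) - √2; multiply by (√3 + √11) + √2, then rationalise the remaining surd.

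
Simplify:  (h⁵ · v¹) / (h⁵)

v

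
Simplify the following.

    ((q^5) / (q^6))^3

Inside the bracket: (q^-1)
Raise to the power 3: (q^-3)

q^(-3)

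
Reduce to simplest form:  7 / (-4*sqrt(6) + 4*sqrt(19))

(7*sqrt(6) + 7*sqrt(19))/52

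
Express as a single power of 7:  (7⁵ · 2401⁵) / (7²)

7^23

7⁵ = 7^5; 2401⁵ = 7^20; 7² = 7^2
Combine exponents: 7^23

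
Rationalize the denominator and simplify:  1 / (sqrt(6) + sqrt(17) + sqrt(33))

(-3*sqrt(374) - 5*sqrt(33) + 11*sqrt(17) + 22*sqrt(6))/154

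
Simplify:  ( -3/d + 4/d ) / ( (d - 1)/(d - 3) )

Numerator: -3/d + 4/d = 1/d
Denominator: (d - 1)/(d - 3) = (d - 1)/(d - 3)
Divide: (1/d) · ((d - 3)/(d - 1)) = (d - 3)/(d^2 - d)

(d - 3)/(d^2 - d)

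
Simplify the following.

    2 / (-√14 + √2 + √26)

Group as (√2 + √26) - √14; multiply by (√2 + √26) + √14, then rationalise the remaining surd.

(-7*√14 - 5*√26 + 19*√2 + 2*√182)/3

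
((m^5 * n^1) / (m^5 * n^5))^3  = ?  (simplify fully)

Inside the bracket: (n^-4)
Raise to the power 3: (n^-12)

n^(-12)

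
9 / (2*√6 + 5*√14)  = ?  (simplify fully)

(-18*√6 + 45*√14)/326

Multiply numerator and denominator by -5*√14 + 2*√6.
Denominator becomes -326; numerator becomes -45*√14 + 18*√6.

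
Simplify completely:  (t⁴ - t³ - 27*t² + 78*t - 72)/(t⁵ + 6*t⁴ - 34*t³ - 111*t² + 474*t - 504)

1/(t + 7)

Factor: t⁴ - t³ - 27*t² + 78*t - 72 = (t - 4)·(t² - 3*t + 3)·(t + 6);  t⁵ + 6*t⁴ - 34*t³ - 111*t² + 474*t - 504 = (t - 4)·(t² - 3*t + 3)·(t + 7)·(t + 6)
Cancel the common factors (t² - 3*t + 3), (t + 6), (t - 4).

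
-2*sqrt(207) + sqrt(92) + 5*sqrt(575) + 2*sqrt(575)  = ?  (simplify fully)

2*sqrt(207) = 6*sqrt(23); sqrt(92) = 2*sqrt(23); 5*sqrt(575) = 25*sqrt(23); 2*sqrt(575) = 10*sqrt(23)
Combine: (-6 + 2 + 25 + 10)·sqrt(23) = 31*sqrt(23)

31*sqrt(23)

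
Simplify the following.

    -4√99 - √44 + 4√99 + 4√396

4√99 = 12*√11; √44 = 2*√11; 4√99 = 12*√11; 4√396 = 24*√11
Combine: (-12 - 2 + 12 + 24)·√11 = 22*√11

22*√11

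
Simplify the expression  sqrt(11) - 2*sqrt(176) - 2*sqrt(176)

-15*sqrt(11)

sqrt(11) = sqrt(11); 2*sqrt(176) = 8*sqrt(11); 2*sqrt(176) = 8*sqrt(11)
Combine: (1 - 8 - 8)·sqrt(11) = -15*sqrt(11)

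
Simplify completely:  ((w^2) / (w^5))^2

Inside the bracket: (w^-3)
Raise to the power 2: (w^-6)

w^(-6)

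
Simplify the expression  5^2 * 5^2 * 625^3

5^2 = 5^2; 5^2 = 5^2; 625^3 = 5^12
Combine exponents: 5^16

5^16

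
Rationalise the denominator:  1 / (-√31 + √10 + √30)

Group as (√10 + √30) - √31; multiply by (√10 + √30) + √31, then rationalise the remaining surd.

(-9*√31 + 11*√30 + 51*√10 + 20*√93)/1119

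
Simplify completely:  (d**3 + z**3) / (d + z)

d**2 - d*z + z**2

Factor as (a+b)(a**2-ab+b**2) with a=d, b=z.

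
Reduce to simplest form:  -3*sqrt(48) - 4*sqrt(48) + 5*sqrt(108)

2*sqrt(3)

3*sqrt(48) = 12*sqrt(3); 4*sqrt(48) = 16*sqrt(3); 5*sqrt(108) = 30*sqrt(3)
Combine: (-12 - 16 + 30)·sqrt(3) = 2*sqrt(3)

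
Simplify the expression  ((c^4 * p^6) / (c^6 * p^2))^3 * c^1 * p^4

p^16/c^5

Inside the bracket: (c^-2) * p^4
Raise to the power 3: (c^-6) * p^12
Multiply by c^1 * p^4: add exponents.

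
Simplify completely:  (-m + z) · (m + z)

-m² + z²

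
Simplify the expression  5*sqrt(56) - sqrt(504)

5*sqrt(56) = 10*sqrt(14); sqrt(504) = 6*sqrt(14)
Combine: (10 - 6)·sqrt(14) = 4*sqrt(14)

4*sqrt(14)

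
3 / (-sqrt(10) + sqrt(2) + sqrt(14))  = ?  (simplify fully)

Group as (sqrt(2) + sqrt(14)) - sqrt(10); multiply by (sqrt(2) + sqrt(14)) + sqrt(10), then rationalise the remaining surd.

(-9*sqrt(10) - 3*sqrt(14) + 33*sqrt(2) + 6*sqrt(70))/38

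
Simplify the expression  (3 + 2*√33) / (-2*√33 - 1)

Multiply numerator and denominator by -1 + 2*√33.
Denominator becomes -131; numerator becomes 4*√33 + 129.

(-129 - 4*√33)/131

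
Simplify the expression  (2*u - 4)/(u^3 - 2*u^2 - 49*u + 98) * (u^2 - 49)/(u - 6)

Factor: 2*u - 4 = 2*(u - 2);  u^3 - 2*u^2 - 49*u + 98 = (u - 7)*(u + 7)*(u - 2);  u^2 - 49 = (u + 7)*(u - 7)
Cancel the common factors (u - 2), (u - 7), (u + 7).

2/(u - 6)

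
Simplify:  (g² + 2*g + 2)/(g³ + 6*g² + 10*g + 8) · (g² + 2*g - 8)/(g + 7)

Factor: g³ + 6*g² + 10*g + 8 = (g + 4)·(g² + 2*g + 2);  g² + 2*g - 8 = (g - 2)·(g + 4)
Cancel the common factors (g² + 2*g + 2), (g + 4).

(g - 2)/(g + 7)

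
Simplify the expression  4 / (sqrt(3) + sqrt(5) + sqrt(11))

(-8*sqrt(165) - 12*sqrt(11) + 36*sqrt(5) + 52*sqrt(3))/51

Group as (sqrt(3) + sqrt(11)) + sqrt(5); multiply by (sqrt(3) + sqrt(11)) - sqrt(5), then rationalise the remaining surd.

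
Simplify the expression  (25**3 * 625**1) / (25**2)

5**6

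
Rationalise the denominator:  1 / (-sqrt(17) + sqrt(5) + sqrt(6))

(3*sqrt(17) + 8*sqrt(6) + 9*sqrt(5) + sqrt(510))/42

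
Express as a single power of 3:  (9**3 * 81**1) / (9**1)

3**8

9**3 = 3**6; 81**1 = 3**4; 9**1 = 3**2
Combine exponents: 3**8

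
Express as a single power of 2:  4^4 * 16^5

2^28

4^4 = 2^8; 16^5 = 2^20
Combine exponents: 2^28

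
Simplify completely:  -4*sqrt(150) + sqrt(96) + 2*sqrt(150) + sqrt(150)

-sqrt(6)

4*sqrt(150) = 20*sqrt(6); sqrt(96) = 4*sqrt(6); 2*sqrt(150) = 10*sqrt(6); sqrt(150) = 5*sqrt(6)
Combine: (-20 + 4 + 10 + 5)·sqrt(6) = -sqrt(6)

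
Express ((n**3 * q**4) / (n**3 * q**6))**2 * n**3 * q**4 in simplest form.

Inside the bracket: (q**-2)
Raise to the power 2: (q**-4)
Multiply by n**3 * q**4: add exponents.

n**3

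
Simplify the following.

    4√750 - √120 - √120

4√750 = 20*√30; √120 = 2*√30; √120 = 2*√30
Combine: (20 - 2 - 2)·√30 = 16*√30

16*√30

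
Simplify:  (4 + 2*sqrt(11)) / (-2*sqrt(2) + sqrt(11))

(8*sqrt(2) + 4*sqrt(11) + 4*sqrt(22) + 22)/3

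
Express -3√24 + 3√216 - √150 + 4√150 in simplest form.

27*√6

3√24 = 6*√6; 3√216 = 18*√6; √150 = 5*√6; 4√150 = 20*√6
Combine: (-6 + 18 - 5 + 20)·√6 = 27*√6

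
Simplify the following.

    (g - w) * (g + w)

(g+w)(g-w) = g^2 - w^2.

g^2 - w^2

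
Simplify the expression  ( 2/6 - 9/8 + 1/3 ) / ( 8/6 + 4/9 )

Numerator: 2/6 - 9/8 + 1/3 = -11/24
Denominator: 8/6 + 4/9 = 16/9
Divide: (-11/24) · (9/16) = -33/128

-33/128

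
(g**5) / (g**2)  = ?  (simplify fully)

g**3

Quotient: g**3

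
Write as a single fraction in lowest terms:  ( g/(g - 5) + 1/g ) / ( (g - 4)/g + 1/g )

(g² + g - 5)/(g² - 8*g + 15)

Numerator: g/(g - 5) + 1/g = (g² + g - 5)/(g² - 5*g)
Denominator: (g - 4)/g + 1/g = (g - 3)/g
Divide: ((g² + g - 5)/(g² - 5*g)) · (g/(g - 3)) = (g² + g - 5)/(g² - 8*g + 15)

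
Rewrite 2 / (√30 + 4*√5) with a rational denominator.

Multiply numerator and denominator by -4*√5 + √30.
Denominator becomes -50; numerator becomes -8*√5 + 2*√30.

(-√30 + 4*√5)/25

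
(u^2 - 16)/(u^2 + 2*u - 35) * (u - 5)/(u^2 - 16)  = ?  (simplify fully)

Factor: u^2 - 16 = (u + 4)*(u - 4);  u^2 + 2*u - 35 = (u - 5)*(u + 7);  u^2 - 16 = (u - 4)*(u + 4)
Cancel the common factors (u + 4), (u - 5), (u - 4).

1/(u + 7)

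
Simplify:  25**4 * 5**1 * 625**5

25**4 = 5**8; 5**1 = 5**1; 625**5 = 5**20
Combine exponents: 5**29

5**29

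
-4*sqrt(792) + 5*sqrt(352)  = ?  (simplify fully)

-4*sqrt(22)

4*sqrt(792) = 24*sqrt(22); 5*sqrt(352) = 20*sqrt(22)
Combine: (-24 + 20)·sqrt(22) = -4*sqrt(22)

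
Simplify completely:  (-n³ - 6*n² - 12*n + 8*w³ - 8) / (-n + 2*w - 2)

n² + 2*n*w + 4*n + 4*w² + 4*w + 4

(2*w)^3 - (n + 2)^3 = (-n + 2*w - 2)(n² + 2*n*w + 4*n + 4*w² + 4*w + 4).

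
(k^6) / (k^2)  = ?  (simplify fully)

k^4

Quotient: k^4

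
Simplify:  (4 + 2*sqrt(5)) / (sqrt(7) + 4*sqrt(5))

(-2*sqrt(35) - 4*sqrt(7) + 16*sqrt(5) + 40)/73

Multiply numerator and denominator by -sqrt(7) + 4*sqrt(5).
Denominator becomes 73; numerator becomes -2*sqrt(35) - 4*sqrt(7) + 16*sqrt(5) + 40.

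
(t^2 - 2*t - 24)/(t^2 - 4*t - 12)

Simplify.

(t + 4)/(t + 2)

Factor: t^2 - 2*t - 24 = (t + 4)*(t - 6);  t^2 - 4*t - 12 = (t + 2)*(t - 6)
Cancel the common factor (t - 6).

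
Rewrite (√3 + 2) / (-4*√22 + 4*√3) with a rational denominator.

(-2*√22 - √66 - 2*√3 - 3)/76

Multiply numerator and denominator by 4*√3 + 4*√22.
Denominator becomes -304; numerator becomes 12 + 8*√3 + 4*√66 + 8*√22.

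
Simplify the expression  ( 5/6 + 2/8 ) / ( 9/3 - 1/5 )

Numerator: 5/6 + 2/8 = 13/12
Denominator: 9/3 - 1/5 = 14/5
Divide: (13/12) · (5/14) = 65/168

65/168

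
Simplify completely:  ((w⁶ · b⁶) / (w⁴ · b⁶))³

Inside the bracket: w²
Raise to the power 3: w⁶

w⁶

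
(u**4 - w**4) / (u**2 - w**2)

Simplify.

Difference of fourth powers: factor out (u**2 - w**2).

u**2 + w**2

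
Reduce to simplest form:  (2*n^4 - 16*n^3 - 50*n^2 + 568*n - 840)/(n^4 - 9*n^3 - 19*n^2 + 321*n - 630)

Factor: 2*n^4 - 16*n^3 - 50*n^2 + 568*n - 840 = 2*(n - 5)*(n + 6)*(n - 7)*(n - 2);  n^4 - 9*n^3 - 19*n^2 + 321*n - 630 = (n + 6)*(n - 3)*(n - 7)*(n - 5)
Cancel the common factors (n - 5), (n + 6), (n - 7).

(2*n - 4)/(n - 3)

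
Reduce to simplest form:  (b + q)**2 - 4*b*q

(b - q)**2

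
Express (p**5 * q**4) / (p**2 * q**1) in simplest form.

Quotient: p**3 * q**3

p**3*q**3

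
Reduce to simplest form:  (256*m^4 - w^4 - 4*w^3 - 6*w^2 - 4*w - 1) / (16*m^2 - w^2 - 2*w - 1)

Factor (4*m)^4 - (w + 1)^4 and cancel (16*m^2 - (w + 1)^2).

16*m^2 + w^2 + 2*w + 1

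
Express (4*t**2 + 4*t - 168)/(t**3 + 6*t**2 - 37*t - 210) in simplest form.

4/(t + 5)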